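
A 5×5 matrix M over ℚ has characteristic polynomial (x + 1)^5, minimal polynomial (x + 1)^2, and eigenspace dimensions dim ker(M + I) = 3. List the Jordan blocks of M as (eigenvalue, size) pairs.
Jordan blocks: (-1, 2), (-1, 2), (-1, 1)

λ = -1: algebraic multiplicity 5 (exponent in χ_M), largest block size 2 (exponent in m_M), 3 blocks (geometric multiplicity). These force block sizes [2, 2, 1].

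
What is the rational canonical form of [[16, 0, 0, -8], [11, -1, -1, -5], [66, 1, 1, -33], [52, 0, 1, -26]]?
The invariant factors of A (the non-unit diagonal entries of the Smith normal form of xI - A over ℚ[x]) are (x + 2)(x + 4)(x^2 + 4x + 1), each dividing the next. The characteristic polynomial is their product, (x + 2)(x + 4)(x^2 + 4x + 1).

The rational canonical form is the block-diagonal matrix of companion matrices C(f_i):
R = [[0, 0, 0, -8], [1, 0, 0, -38], [0, 1, 0, -33], [0, 0, 1, -10]].

Note the characteristic polynomial does not split into linear factors over ℚ, so A has no Jordan form over ℚ; the rational canonical form exists over any field.

R = [[0, 0, 0, -8], [1, 0, 0, -38], [0, 1, 0, -33], [0, 0, 1, -10]]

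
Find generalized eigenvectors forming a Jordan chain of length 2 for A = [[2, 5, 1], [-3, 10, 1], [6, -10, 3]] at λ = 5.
We seek v_1 ∈ ker((A - 5I)^2) \ ker(A - 5I), then set v_{i+1} = (A - 5I) v_i.

One such chain is v_1 = [[0, 0, 1]]^T, v_2 = [[1, 1, -2]]^T. Check: (A - 5I) v_2 = [[0, 0, 0]]^T = 0.

v_1 = [[0, 0, 1]]^T, v_2 = [[1, 1, -2]]^T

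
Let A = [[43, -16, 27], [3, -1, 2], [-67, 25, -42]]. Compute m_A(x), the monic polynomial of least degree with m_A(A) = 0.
The characteristic polynomial factors as x^3. The minimal polynomial is ∏(x - λ)^{k_λ} where k_λ is the size of the largest Jordan block at λ.

For λ = 0: rank(A) = 2, and the largest Jordan block has size 3 (the smallest k with rank(A^k) = rank(A^(k+1))).

So m_A(x) = x^3.

m_A(x) = x^3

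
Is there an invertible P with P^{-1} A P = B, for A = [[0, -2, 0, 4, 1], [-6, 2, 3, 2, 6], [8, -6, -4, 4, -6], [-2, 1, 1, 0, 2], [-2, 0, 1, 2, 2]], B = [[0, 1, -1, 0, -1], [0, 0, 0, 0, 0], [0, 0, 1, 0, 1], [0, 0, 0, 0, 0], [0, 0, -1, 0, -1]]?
No.

Both have characteristic polynomial x^5, but the minimal polynomial of A is x^3 while the minimal polynomial of B is x^2. The minimal polynomial is a similarity invariant, so A and B are not similar.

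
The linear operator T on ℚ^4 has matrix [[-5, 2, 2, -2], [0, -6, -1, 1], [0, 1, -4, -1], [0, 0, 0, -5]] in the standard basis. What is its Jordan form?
The characteristic polynomial is det(xI - A) = (x + 5)^4, so the eigenvalues are -5 (algebraic multiplicity 4).

For λ = -5: rank(A + 5I) = 1, rank((A + 5I)^2) = 0. The eigenspace has dimension 4 - 1 = 3, so there are 3 Jordan blocks; the rank sequence gives block sizes [2, 1, 1].

Assembling the blocks gives the Jordan form J above.

J = [[-5, 1, 0, 0], [0, -5, 0, 0], [0, 0, -5, 0], [0, 0, 0, -5]]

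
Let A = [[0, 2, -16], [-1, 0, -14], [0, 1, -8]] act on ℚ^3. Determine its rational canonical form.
R = [[0, 0, 0], [1, 0, -16], [0, 1, -8]]

The invariant factors of A (the non-unit diagonal entries of the Smith normal form of xI - A over ℚ[x]) are x(x + 4)^2, each dividing the next. The characteristic polynomial is their product, x(x + 4)^2.

The rational canonical form is the block-diagonal matrix of companion matrices C(f_i):
R = [[0, 0, 0], [1, 0, -16], [0, 1, -8]].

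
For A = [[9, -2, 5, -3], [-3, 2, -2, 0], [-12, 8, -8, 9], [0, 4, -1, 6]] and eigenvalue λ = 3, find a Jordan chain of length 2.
v_1 = [[-1, 0, 1, 0]]^T, v_2 = [[-1, 1, 1, -1]]^T

We seek v_1 ∈ ker((A - 3I)^2) \ ker(A - 3I), then set v_{i+1} = (A - 3I) v_i.

One such chain is v_1 = [[-1, 0, 1, 0]]^T, v_2 = [[-1, 1, 1, -1]]^T. Check: (A - 3I) v_2 = [[0, 0, 0, 0]]^T = 0.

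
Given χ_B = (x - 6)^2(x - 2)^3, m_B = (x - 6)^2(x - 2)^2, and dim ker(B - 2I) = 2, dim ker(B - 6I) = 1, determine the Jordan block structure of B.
Jordan blocks: (2, 2), (2, 1), (6, 2)

λ = 2: algebraic multiplicity 3 (exponent in χ_B), largest block size 2 (exponent in m_B), 2 blocks (geometric multiplicity). These force block sizes [2, 1].
λ = 6: algebraic multiplicity 2 (exponent in χ_B), largest block size 2 (exponent in m_B), 1 block (geometric multiplicity). This forces block sizes [2].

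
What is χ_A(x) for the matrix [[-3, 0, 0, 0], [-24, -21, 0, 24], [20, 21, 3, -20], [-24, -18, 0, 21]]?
χ_A(x) = (x - 3)^2(x + 3)^2

xI - A = [[x + 3, 0, 0, 0], [24, x + 21, 0, -24], [-20, -21, x - 3, 20], [24, 18, 0, x - 21]].

Expanding det(xI - A) along the first row:
det(xI - A) = + (x + 3)·det([[x + 21, 0, -24], [-21, x - 3, 20], [18, 0, x - 21]]) - (0)·det([[24, 0, -24], [-20, x - 3, 20], [24, 0, x - 21]]) + (0)·det([[24, x + 21, -24], [-20, -21, 20], [24, 18, x - 21]]) - (0)·det([[24, x + 21, 0], [-20, -21, x - 3], [24, 18, 0]]).

Evaluating gives χ_A(x) = x^4 - 18x^2 + 81 = (x - 3)^2(x + 3)^2.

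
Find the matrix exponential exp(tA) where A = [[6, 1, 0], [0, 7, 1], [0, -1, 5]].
e^{tA} = [[e^{6*t}, t*(t + 2)*e^{6*t}/2, t^2*e^{6*t}/2], [0, (t + 1)*e^{6*t}, t*e^{6*t}], [0, -t*e^{6*t}, (1 - t)*e^{6*t}]]

A has Jordan form J = [[6, 1, 0], [0, 6, 1], [0, 0, 6]] with A = PJP^{-1}, so e^{tA} = P e^{tJ} P^{-1}.

For a Jordan block J_k(λ), e^{tJ_k(λ)} = e^{λt} · (I + tN + t^2 N^2/2! + ... + t^{k-1} N^{k-1}/(k-1)!) where N is the nilpotent superdiagonal part.

Assembling the blocks and conjugating back gives the entries of e^{tA} as shown above.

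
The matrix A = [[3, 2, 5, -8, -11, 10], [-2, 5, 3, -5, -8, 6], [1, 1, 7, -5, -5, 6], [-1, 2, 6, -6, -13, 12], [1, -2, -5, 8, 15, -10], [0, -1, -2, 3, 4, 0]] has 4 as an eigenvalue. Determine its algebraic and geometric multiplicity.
algebraic multiplicity 6, geometric multiplicity 3

The characteristic polynomial is (x - 4)^6, so the factor x - 4 appears with exponent 6: the algebraic multiplicity is 6.

rank(A - 4I) = 3, so the eigenspace has dimension 6 - 3 = 3: the geometric multiplicity is 3.

Since 3 < 6, A is not diagonalizable.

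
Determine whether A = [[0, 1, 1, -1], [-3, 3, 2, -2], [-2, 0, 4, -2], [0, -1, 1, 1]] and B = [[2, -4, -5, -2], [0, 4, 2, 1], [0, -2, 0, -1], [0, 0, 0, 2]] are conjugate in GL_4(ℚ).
Two matrices over a field are similar if and only if they have the same invariant factors.

Both A and B have characteristic polynomial (x - 2)^4 and minimal polynomial (x - 2)^3. Computing further, both have invariant factors x - 2, (x - 2)^3. Hence A and B are similar.

Yes.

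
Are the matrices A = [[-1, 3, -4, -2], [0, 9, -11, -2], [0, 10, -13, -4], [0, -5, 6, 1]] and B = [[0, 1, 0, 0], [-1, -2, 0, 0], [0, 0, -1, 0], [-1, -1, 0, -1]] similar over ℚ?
No.

Both have characteristic polynomial (x + 1)^4, but the minimal polynomial of A is (x + 1)^3 while the minimal polynomial of B is (x + 1)^2. The minimal polynomial is a similarity invariant, so A and B are not similar.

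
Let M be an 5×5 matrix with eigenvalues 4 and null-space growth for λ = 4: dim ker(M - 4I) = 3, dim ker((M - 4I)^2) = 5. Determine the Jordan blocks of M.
Jordan blocks: (4, 2), (4, 2), (4, 1)

λ = 4: successive nullity increments [3, 2] count blocks of size ≥ k; block sizes are [2, 2, 1].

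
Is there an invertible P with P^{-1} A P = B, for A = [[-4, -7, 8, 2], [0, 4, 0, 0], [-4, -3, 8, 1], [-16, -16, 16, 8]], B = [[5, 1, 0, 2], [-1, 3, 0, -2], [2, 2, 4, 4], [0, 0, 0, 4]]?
No.

Both have characteristic polynomial (x - 4)^4 and minimal polynomial (x - 4)^2. But rank(A - 4I) = 2 for A while rank(B - 4I) = 1 for B, so the number of Jordan blocks at λ = 4 differs. A and B are not similar.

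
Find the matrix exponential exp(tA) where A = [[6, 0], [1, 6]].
e^{tA} = [[e^{6*t}, 0], [t*e^{6*t}, e^{6*t}]]

A has Jordan form J = [[6, 1], [0, 6]] with A = PJP^{-1}, so e^{tA} = P e^{tJ} P^{-1}.

For a Jordan block J_k(λ), e^{tJ_k(λ)} = e^{λt} · (I + tN + t^2 N^2/2! + ... + t^{k-1} N^{k-1}/(k-1)!) where N is the nilpotent superdiagonal part.

Assembling the blocks and conjugating back gives the entries of e^{tA} as shown above.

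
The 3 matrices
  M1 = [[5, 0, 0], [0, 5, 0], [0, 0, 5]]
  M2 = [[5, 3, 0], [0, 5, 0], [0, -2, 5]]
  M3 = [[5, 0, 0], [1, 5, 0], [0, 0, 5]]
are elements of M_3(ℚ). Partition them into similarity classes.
Characteristic polynomials: χ_{M1} = (x - 5)^3, χ_{M2} = (x - 5)^3, χ_{M3} = (x - 5)^3.

{M1}: invariant factors x - 5, x - 5, x - 5.

{M2, M3}: invariant factors x - 5, (x - 5)^2.

Matrices are similar if and only if their invariant-factor lists agree; the partition into similarity classes is {M1}, {M2, M3}.

2 classes: {M1}, {M2, M3}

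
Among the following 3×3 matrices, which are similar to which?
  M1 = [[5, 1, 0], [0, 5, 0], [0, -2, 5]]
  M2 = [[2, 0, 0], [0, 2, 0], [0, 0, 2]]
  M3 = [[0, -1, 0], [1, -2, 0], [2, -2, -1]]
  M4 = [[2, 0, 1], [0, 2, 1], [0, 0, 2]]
Characteristic polynomials: χ_{M1} = (x - 5)^3, χ_{M2} = (x - 2)^3, χ_{M3} = (x + 1)^3, χ_{M4} = (x - 2)^3.

{M1}: invariant factors x - 5, (x - 5)^2.

{M2}: invariant factors x - 2, x - 2, x - 2.

{M3}: invariant factors x + 1, (x + 1)^2.

{M4}: invariant factors x - 2, (x - 2)^2.

Matrices are similar if and only if their invariant-factor lists agree; the partition into similarity classes is {M1}, {M2}, {M3}, {M4}.

4 classes: {M1}, {M2}, {M3}, {M4}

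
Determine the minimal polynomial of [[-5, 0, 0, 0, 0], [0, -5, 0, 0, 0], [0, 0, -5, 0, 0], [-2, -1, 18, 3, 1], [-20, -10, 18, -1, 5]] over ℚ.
m_A(x) = (x - 4)^2(x + 5)

The characteristic polynomial factors as (x - 4)^2(x + 5)^3. The minimal polynomial is ∏(x - λ)^{k_λ} where k_λ is the size of the largest Jordan block at λ.

For λ = -5: rank(A + 5I) = 2, and the largest Jordan block has size 1 (the smallest k with rank((A + 5I)^k) = rank((A + 5I)^(k+1))).
For λ = 4: rank(A - 4I) = 4, and the largest Jordan block has size 2 (the smallest k with rank((A - 4I)^k) = rank((A - 4I)^(k+1))).

So m_A(x) = (x - 4)^2(x + 5).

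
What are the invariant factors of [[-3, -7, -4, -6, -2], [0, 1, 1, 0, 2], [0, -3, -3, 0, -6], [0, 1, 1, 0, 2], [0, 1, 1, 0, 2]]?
x, x, x^2(x + 3)

The Jordan structure of A has elementary divisors (x + 3), x^2, x, x. Arranging the block sizes at each eigenvalue in decreasing order and taking row products gives the invariant factors.

Invariant factors (smallest first, each dividing the next): x, x, x^2(x + 3).

Check: the last factor x^2(x + 3) is the minimal polynomial, and the product x^4(x + 3) is the characteristic polynomial.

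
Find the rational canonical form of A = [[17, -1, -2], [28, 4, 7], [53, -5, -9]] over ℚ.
R = [[0, 0, 64], [1, 0, -48], [0, 1, 12]]

The invariant factors of A (the non-unit diagonal entries of the Smith normal form of xI - A over ℚ[x]) are (x - 4)^3, each dividing the next. The characteristic polynomial is their product, (x - 4)^3.

The rational canonical form is the block-diagonal matrix of companion matrices C(f_i):
R = [[0, 0, 64], [1, 0, -48], [0, 1, 12]].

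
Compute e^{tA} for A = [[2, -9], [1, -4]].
e^{tA} = [[(3*t + 1)*e^{-t}, -9*t*e^{-t}], [t*e^{-t}, (1 - 3*t)*e^{-t}]]

A has Jordan form J = [[-1, 1], [0, -1]] with A = PJP^{-1}, so e^{tA} = P e^{tJ} P^{-1}.

For a Jordan block J_k(λ), e^{tJ_k(λ)} = e^{λt} · (I + tN + t^2 N^2/2! + ... + t^{k-1} N^{k-1}/(k-1)!) where N is the nilpotent superdiagonal part.

Assembling the blocks and conjugating back gives the entries of e^{tA} as shown above.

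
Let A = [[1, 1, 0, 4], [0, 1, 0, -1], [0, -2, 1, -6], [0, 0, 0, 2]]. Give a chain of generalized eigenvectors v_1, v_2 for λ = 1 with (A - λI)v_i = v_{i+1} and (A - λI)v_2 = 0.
We seek v_1 ∈ ker((A - I)^2) \ ker(A - I), then set v_{i+1} = (A - I) v_i.

One such chain is v_1 = [[-1, 1, 0, 0]]^T, v_2 = [[1, 0, -2, 0]]^T. Check: (A - I) v_2 = [[0, 0, 0, 0]]^T = 0.

v_1 = [[-1, 1, 0, 0]]^T, v_2 = [[1, 0, -2, 0]]^T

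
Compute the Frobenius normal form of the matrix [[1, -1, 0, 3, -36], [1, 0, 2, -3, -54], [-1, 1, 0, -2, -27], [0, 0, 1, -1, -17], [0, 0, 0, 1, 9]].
The invariant factors of A (the non-unit diagonal entries of the Smith normal form of xI - A over ℚ[x]) are (x - 6)(x - 3)(x^3 - x + 4), each dividing the next. The characteristic polynomial is their product, (x - 6)(x - 3)(x^3 - x + 4).

The rational canonical form is the block-diagonal matrix of companion matrices C(f_i):
R = [[0, 0, 0, 0, -72], [1, 0, 0, 0, 54], [0, 1, 0, 0, -13], [0, 0, 1, 0, -17], [0, 0, 0, 1, 9]].

Note the characteristic polynomial does not split into linear factors over ℚ, so A has no Jordan form over ℚ; the rational canonical form exists over any field.

R = [[0, 0, 0, 0, -72], [1, 0, 0, 0, 54], [0, 1, 0, 0, -13], [0, 0, 1, 0, -17], [0, 0, 0, 1, 9]]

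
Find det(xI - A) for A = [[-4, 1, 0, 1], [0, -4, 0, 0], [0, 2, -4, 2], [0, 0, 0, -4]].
xI - A = [[x + 4, -1, 0, -1], [0, x + 4, 0, 0], [0, -2, x + 4, -2], [0, 0, 0, x + 4]].

Expanding det(xI - A) along the first row:
det(xI - A) = + (x + 4)·det([[x + 4, 0, 0], [-2, x + 4, -2], [0, 0, x + 4]]) - (-1)·det([[0, 0, 0], [0, x + 4, -2], [0, 0, x + 4]]) + (0)·det([[0, x + 4, 0], [0, -2, -2], [0, 0, x + 4]]) - (-1)·det([[0, x + 4, 0], [0, -2, x + 4], [0, 0, 0]]).

Evaluating gives χ_A(x) = x^4 + 16x^3 + 96x^2 + 256x + 256 = (x + 4)^4.

χ_A(x) = (x + 4)^4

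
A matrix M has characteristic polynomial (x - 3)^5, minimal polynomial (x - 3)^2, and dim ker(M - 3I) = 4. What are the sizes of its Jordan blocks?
λ = 3: algebraic multiplicity 5 (exponent in χ_M), largest block size 2 (exponent in m_M), 4 blocks (geometric multiplicity). These force block sizes [2, 1, 1, 1].

Jordan blocks: (3, 2), (3, 1), (3, 1), (3, 1)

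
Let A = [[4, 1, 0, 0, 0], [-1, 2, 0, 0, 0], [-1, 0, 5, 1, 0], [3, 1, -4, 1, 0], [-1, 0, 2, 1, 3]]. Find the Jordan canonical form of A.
J = [[3, 1, 0, 0, 0], [0, 3, 0, 0, 0], [0, 0, 3, 1, 0], [0, 0, 0, 3, 0], [0, 0, 0, 0, 3]]

The characteristic polynomial is det(xI - A) = (x - 3)^5, so the eigenvalues are 3 (algebraic multiplicity 5).

For λ = 3: rank(A - 3I) = 2, rank((A - 3I)^2) = 0. The eigenspace has dimension 5 - 2 = 3, so there are 3 Jordan blocks; the rank sequence gives block sizes [2, 2, 1].

Assembling the blocks gives the Jordan form J above.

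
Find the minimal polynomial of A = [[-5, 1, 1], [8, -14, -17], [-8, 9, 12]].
m_A(x) = (x - 3)(x + 5)^2

The characteristic polynomial factors as (x - 3)(x + 5)^2. The minimal polynomial is ∏(x - λ)^{k_λ} where k_λ is the size of the largest Jordan block at λ.

For λ = -5: rank(A + 5I) = 2, and the largest Jordan block has size 2 (the smallest k with rank((A + 5I)^k) = rank((A + 5I)^(k+1))).
For λ = 3: rank(A - 3I) = 2, and the largest Jordan block has size 1 (the smallest k with rank((A - 3I)^k) = rank((A - 3I)^(k+1))).

So m_A(x) = (x - 3)(x + 5)^2.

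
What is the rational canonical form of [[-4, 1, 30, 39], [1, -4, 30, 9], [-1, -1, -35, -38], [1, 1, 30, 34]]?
The invariant factors of A (the non-unit diagonal entries of the Smith normal form of xI - A over ℚ[x]) are x + 5, (x - 6)(x + 5)^2, each dividing the next. The characteristic polynomial is their product, (x - 6)(x + 5)^3.

The rational canonical form is the block-diagonal matrix of companion matrices C(f_i):
R = [[-5, 0, 0, 0], [0, 0, 0, 150], [0, 1, 0, 35], [0, 0, 1, -4]].

R = [[-5, 0, 0, 0], [0, 0, 0, 150], [0, 1, 0, 35], [0, 0, 1, -4]]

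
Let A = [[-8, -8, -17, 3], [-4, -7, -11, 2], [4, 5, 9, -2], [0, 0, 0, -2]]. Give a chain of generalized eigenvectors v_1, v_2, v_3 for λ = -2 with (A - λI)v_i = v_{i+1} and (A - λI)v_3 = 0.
v_1 = [[0, 2, -1, 0]]^T, v_2 = [[1, 1, -1, 0]]^T, v_3 = [[3, 2, -2, 0]]^T

We seek v_1 ∈ ker((A + 2I)^3) \ ker((A + 2I)^2), then set v_{i+1} = (A + 2I) v_i.

One such chain is v_1 = [[0, 2, -1, 0]]^T, v_2 = [[1, 1, -1, 0]]^T, v_3 = [[3, 2, -2, 0]]^T. Check: (A + 2I) v_3 = [[0, 0, 0, 0]]^T = 0.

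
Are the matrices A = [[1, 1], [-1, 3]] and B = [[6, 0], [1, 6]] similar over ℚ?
trace(A) = 4 but trace(B) = 12. The trace is a similarity invariant, so A and B are not similar.

No.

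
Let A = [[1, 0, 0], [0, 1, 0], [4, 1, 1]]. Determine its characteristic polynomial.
xI - A = [[x - 1, 0, 0], [0, x - 1, 0], [-4, -1, x - 1]].

Expanding det(xI - A) along the first row:
det(xI - A) = + (x - 1)·det([[x - 1, 0], [-1, x - 1]]) - (0)·det([[0, 0], [-4, x - 1]]) + (0)·det([[0, x - 1], [-4, -1]]).

Evaluating gives χ_A(x) = x^3 - 3x^2 + 3x - 1 = (x - 1)^3.

χ_A(x) = (x - 1)^3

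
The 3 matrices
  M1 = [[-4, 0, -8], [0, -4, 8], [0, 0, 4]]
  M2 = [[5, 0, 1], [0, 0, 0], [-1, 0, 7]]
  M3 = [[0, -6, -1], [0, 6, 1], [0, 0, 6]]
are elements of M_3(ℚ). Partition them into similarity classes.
2 classes: {M1}, {M2, M3}

Characteristic polynomials: χ_{M1} = (x - 4)(x + 4)^2, χ_{M2} = x(x - 6)^2, χ_{M3} = x(x - 6)^2.

{M1}: invariant factors x + 4, (x - 4)(x + 4).

{M2, M3}: invariant factors x(x - 6)^2.

Matrices are similar if and only if their invariant-factor lists agree; the partition into similarity classes is {M1}, {M2, M3}.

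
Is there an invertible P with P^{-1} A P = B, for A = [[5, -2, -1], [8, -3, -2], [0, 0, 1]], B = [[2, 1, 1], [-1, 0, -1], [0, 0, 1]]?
Yes.

Two matrices over a field are similar if and only if they have the same invariant factors.

Both A and B have characteristic polynomial (x - 1)^3 and minimal polynomial (x - 1)^2. Computing further, both have invariant factors x - 1, (x - 1)^2. Hence A and B are similar.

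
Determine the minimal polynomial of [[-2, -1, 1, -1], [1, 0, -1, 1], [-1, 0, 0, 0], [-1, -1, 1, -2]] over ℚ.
The characteristic polynomial factors as (x + 1)^4. The minimal polynomial is ∏(x - λ)^{k_λ} where k_λ is the size of the largest Jordan block at λ.

For λ = -1: rank(A + I) = 2, and the largest Jordan block has size 3 (the smallest k with rank((A + I)^k) = rank((A + I)^(k+1))).

So m_A(x) = (x + 1)^3.

m_A(x) = (x + 1)^3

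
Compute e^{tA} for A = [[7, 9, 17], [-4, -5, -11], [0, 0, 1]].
A has Jordan form J = [[1, 1, 0], [0, 1, 1], [0, 0, 1]] with A = PJP^{-1}, so e^{tA} = P e^{tJ} P^{-1}.

For a Jordan block J_k(λ), e^{tJ_k(λ)} = e^{λt} · (I + tN + t^2 N^2/2! + ... + t^{k-1} N^{k-1}/(k-1)!) where N is the nilpotent superdiagonal part.

Assembling the blocks and conjugating back gives the entries of e^{tA} as shown above.

e^{tA} = [[(6*t + 1)*e^{t}, 9*t*e^{t}, t*(3*t + 34)*e^{t}/2], [-4*t*e^{t}, (1 - 6*t)*e^{t}, t*(-t - 11)*e^{t}], [0, 0, e^{t}]]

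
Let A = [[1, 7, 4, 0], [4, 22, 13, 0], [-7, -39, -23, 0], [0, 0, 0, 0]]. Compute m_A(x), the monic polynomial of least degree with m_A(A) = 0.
The characteristic polynomial factors as x^4. The minimal polynomial is ∏(x - λ)^{k_λ} where k_λ is the size of the largest Jordan block at λ.

For λ = 0: rank(A) = 2, and the largest Jordan block has size 3 (the smallest k with rank(A^k) = rank(A^(k+1))).

So m_A(x) = x^3.

m_A(x) = x^3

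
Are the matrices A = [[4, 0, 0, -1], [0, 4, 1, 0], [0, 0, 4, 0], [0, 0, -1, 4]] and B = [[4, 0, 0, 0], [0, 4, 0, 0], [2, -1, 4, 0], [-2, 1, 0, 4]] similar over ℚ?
Both have characteristic polynomial (x - 4)^4, but the minimal polynomial of A is (x - 4)^3 while the minimal polynomial of B is (x - 4)^2. The minimal polynomial is a similarity invariant, so A and B are not similar.

No.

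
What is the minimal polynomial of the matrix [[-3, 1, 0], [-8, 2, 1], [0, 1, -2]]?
The characteristic polynomial factors as (x + 1)^3. The minimal polynomial is ∏(x - λ)^{k_λ} where k_λ is the size of the largest Jordan block at λ.

For λ = -1: rank(A + I) = 2, and the largest Jordan block has size 3 (the smallest k with rank((A + I)^k) = rank((A + I)^(k+1))).

So m_A(x) = (x + 1)^3.

m_A(x) = (x + 1)^3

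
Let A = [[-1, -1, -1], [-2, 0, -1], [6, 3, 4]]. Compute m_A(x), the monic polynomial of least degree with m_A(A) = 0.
m_A(x) = (x - 1)^2

The characteristic polynomial factors as (x - 1)^3. The minimal polynomial is ∏(x - λ)^{k_λ} where k_λ is the size of the largest Jordan block at λ.

For λ = 1: rank(A - I) = 1, and the largest Jordan block has size 2 (the smallest k with rank((A - I)^k) = rank((A - I)^(k+1))).

So m_A(x) = (x - 1)^2.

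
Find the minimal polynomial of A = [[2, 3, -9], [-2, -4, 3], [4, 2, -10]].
The characteristic polynomial factors as (x + 4)^3. The minimal polynomial is ∏(x - λ)^{k_λ} where k_λ is the size of the largest Jordan block at λ.

For λ = -4: rank(A + 4I) = 2, and the largest Jordan block has size 3 (the smallest k with rank((A + 4I)^k) = rank((A + 4I)^(k+1))).

So m_A(x) = (x + 4)^3.

m_A(x) = (x + 4)^3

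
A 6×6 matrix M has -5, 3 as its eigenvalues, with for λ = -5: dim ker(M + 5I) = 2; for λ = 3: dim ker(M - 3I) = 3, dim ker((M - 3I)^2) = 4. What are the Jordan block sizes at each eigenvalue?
λ = -5: successive nullity increments [2] count blocks of size ≥ k; block sizes are [1, 1].
λ = 3: successive nullity increments [3, 1] count blocks of size ≥ k; block sizes are [2, 1, 1].

Jordan blocks: (-5, 1), (-5, 1), (3, 2), (3, 1), (3, 1)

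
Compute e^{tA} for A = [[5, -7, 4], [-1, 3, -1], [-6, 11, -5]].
e^{tA} = [[(-t^2 + 8*t + 2)*e^{t}/2, t*(t - 7)*e^{t}, t*(8 - t)*e^{t}/2], [-t*e^{t}, (2*t + 1)*e^{t}, -t*e^{t}], [t*(t - 12)*e^{t}/2, t*(11 - t)*e^{t}, (t^2 - 12*t + 2)*e^{t}/2]]

A has Jordan form J = [[1, 1, 0], [0, 1, 1], [0, 0, 1]] with A = PJP^{-1}, so e^{tA} = P e^{tJ} P^{-1}.

For a Jordan block J_k(λ), e^{tJ_k(λ)} = e^{λt} · (I + tN + t^2 N^2/2! + ... + t^{k-1} N^{k-1}/(k-1)!) where N is the nilpotent superdiagonal part.

Assembling the blocks and conjugating back gives the entries of e^{tA} as shown above.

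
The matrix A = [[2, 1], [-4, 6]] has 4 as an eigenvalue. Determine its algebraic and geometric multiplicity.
The characteristic polynomial is (x - 4)^2, so the factor x - 4 appears with exponent 2: the algebraic multiplicity is 2.

rank(A - 4I) = 1, so the eigenspace has dimension 2 - 1 = 1: the geometric multiplicity is 1.

Since 1 < 2, A is not diagonalizable.

algebraic multiplicity 2, geometric multiplicity 1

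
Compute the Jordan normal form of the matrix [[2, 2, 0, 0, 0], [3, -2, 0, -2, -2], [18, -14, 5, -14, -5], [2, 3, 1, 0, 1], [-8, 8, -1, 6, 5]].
J = [[2, 1, 0, 0, 0], [0, 2, 1, 0, 0], [0, 0, 2, 0, 0], [0, 0, 0, 2, 1], [0, 0, 0, 0, 2]]

The characteristic polynomial is det(xI - A) = (x - 2)^5, so the eigenvalues are 2 (algebraic multiplicity 5).

For λ = 2: rank(A - 2I) = 3, rank((A - 2I)^2) = 1, rank((A - 2I)^3) = 0. The eigenspace has dimension 5 - 3 = 2, so there are 2 Jordan blocks; the rank sequence gives block sizes [3, 2].

Assembling the blocks gives the Jordan form J above.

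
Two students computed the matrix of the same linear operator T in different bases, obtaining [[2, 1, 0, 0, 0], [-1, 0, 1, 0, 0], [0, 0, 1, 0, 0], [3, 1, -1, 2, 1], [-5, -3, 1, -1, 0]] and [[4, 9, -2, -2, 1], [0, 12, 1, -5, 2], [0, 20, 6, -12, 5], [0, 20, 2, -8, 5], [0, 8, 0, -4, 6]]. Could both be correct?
No.

trace(A) = 5 but trace(B) = 20. The trace is a similarity invariant, so A and B are not similar.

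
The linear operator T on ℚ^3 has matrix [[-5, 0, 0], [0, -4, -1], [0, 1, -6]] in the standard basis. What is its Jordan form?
The characteristic polynomial is det(xI - A) = (x + 5)^3, so the eigenvalues are -5 (algebraic multiplicity 3).

For λ = -5: rank(A + 5I) = 1, rank((A + 5I)^2) = 0. The eigenspace has dimension 3 - 1 = 2, so there are 2 Jordan blocks; the rank sequence gives block sizes [2, 1].

Assembling the blocks gives the Jordan form J above.

J = [[-5, 1, 0], [0, -5, 0], [0, 0, -5]]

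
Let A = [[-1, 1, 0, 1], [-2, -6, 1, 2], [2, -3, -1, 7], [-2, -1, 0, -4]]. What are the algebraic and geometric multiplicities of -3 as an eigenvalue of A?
algebraic multiplicity 4, geometric multiplicity 2

The characteristic polynomial is (x + 3)^4, so the factor x + 3 appears with exponent 4: the algebraic multiplicity is 4.

rank(A + 3I) = 2, so the eigenspace has dimension 4 - 2 = 2: the geometric multiplicity is 2.

Since 2 < 4, A is not diagonalizable.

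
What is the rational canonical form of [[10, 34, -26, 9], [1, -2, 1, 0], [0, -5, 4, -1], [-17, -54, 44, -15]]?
The invariant factors of A (the non-unit diagonal entries of the Smith normal form of xI - A over ℚ[x]) are (x + 3)(x^3 - 3), each dividing the next. The characteristic polynomial is their product, (x + 3)(x^3 - 3).

The rational canonical form is the block-diagonal matrix of companion matrices C(f_i):
R = [[0, 0, 0, 9], [1, 0, 0, 3], [0, 1, 0, 0], [0, 0, 1, -3]].

Note the characteristic polynomial does not split into linear factors over ℚ, so A has no Jordan form over ℚ; the rational canonical form exists over any field.

R = [[0, 0, 0, 9], [1, 0, 0, 3], [0, 1, 0, 0], [0, 0, 1, -3]]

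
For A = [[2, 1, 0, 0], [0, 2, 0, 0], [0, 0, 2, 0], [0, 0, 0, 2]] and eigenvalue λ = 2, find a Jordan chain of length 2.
We seek v_1 ∈ ker((A - 2I)^2) \ ker(A - 2I), then set v_{i+1} = (A - 2I) v_i.

One such chain is v_1 = [[-2, 1, 0, 1]]^T, v_2 = [[1, 0, 0, 0]]^T. Check: (A - 2I) v_2 = [[0, 0, 0, 0]]^T = 0.

v_1 = [[-2, 1, 0, 1]]^T, v_2 = [[1, 0, 0, 0]]^T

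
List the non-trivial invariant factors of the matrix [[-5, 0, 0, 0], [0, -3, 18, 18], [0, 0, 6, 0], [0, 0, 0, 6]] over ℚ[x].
x - 6, (x - 6)(x + 3)(x + 5)

The Jordan structure of A has elementary divisors (x + 5), (x + 3), (x - 6), (x - 6). Arranging the block sizes at each eigenvalue in decreasing order and taking row products gives the invariant factors.

Invariant factors (smallest first, each dividing the next): x - 6, (x - 6)(x + 3)(x + 5).

Check: the last factor (x - 6)(x + 3)(x + 5) is the minimal polynomial, and the product (x - 6)^2(x + 3)(x + 5) is the characteristic polynomial.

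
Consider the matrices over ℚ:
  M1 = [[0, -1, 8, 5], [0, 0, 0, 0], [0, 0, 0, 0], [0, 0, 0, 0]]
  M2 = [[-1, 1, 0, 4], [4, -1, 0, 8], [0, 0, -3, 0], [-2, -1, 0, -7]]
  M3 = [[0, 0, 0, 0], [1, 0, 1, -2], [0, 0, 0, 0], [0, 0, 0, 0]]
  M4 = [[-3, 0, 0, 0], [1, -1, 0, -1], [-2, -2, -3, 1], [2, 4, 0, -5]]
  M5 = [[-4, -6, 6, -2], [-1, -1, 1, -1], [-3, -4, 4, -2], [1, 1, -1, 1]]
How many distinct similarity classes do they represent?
Characteristic polynomials: χ_{M1} = x^4, χ_{M2} = (x + 3)^4, χ_{M3} = x^4, χ_{M4} = (x + 3)^4, χ_{M5} = x^4.

{M1, M3}: invariant factors x, x, x^2.

{M2}: invariant factors x + 3, x + 3, (x + 3)^2.

{M4}: invariant factors (x + 3)^2, (x + 3)^2.

{M5}: invariant factors x, x^3.

Matrices are similar if and only if their invariant-factor lists agree; the partition into similarity classes is {M1, M3}, {M2}, {M4}, {M5}.

4 classes: {M1, M3}, {M2}, {M4}, {M5}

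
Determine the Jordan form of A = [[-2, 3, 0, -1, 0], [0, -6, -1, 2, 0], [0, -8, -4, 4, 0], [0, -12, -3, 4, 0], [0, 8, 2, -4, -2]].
J = [[-2, 1, 0, 0, 0], [0, -2, 0, 0, 0], [0, 0, -2, 1, 0], [0, 0, 0, -2, 0], [0, 0, 0, 0, -2]]

The characteristic polynomial is det(xI - A) = (x + 2)^5, so the eigenvalues are -2 (algebraic multiplicity 5).

For λ = -2: rank(A + 2I) = 2, rank((A + 2I)^2) = 0. The eigenspace has dimension 5 - 2 = 3, so there are 3 Jordan blocks; the rank sequence gives block sizes [2, 2, 1].

Assembling the blocks gives the Jordan form J above.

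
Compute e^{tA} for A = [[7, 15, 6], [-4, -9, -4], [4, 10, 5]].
e^{tA} = [[(6*t + 1)*e^{t}, 15*t*e^{t}, 6*t*e^{t}], [-4*t*e^{t}, (1 - 10*t)*e^{t}, -4*t*e^{t}], [4*t*e^{t}, 10*t*e^{t}, (4*t + 1)*e^{t}]]

A has Jordan form J = [[1, 1, 0], [0, 1, 0], [0, 0, 1]] with A = PJP^{-1}, so e^{tA} = P e^{tJ} P^{-1}.

For a Jordan block J_k(λ), e^{tJ_k(λ)} = e^{λt} · (I + tN + t^2 N^2/2! + ... + t^{k-1} N^{k-1}/(k-1)!) where N is the nilpotent superdiagonal part.

Assembling the blocks and conjugating back gives the entries of e^{tA} as shown above.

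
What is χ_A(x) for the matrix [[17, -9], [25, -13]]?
xI - A = [[x - 17, 9], [-25, x + 13]].

Expanding det(xI - A) along the first row:
det(xI - A) = + (x - 17)·det([[x + 13]]) - (9)·det([[-25]]).

Evaluating gives χ_A(x) = x^2 - 4x + 4 = (x - 2)^2.

χ_A(x) = (x - 2)^2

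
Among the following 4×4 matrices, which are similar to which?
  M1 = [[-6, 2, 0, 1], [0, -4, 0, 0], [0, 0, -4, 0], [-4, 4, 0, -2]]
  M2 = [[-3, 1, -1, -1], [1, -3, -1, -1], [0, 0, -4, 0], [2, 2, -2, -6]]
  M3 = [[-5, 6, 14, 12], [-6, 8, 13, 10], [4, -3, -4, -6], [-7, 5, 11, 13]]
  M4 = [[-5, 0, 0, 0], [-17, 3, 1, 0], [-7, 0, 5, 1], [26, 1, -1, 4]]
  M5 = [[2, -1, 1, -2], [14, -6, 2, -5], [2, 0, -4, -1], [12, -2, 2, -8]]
4 classes: {M1, M2}, {M3}, {M4}, {M5}

Characteristic polynomials: χ_{M1} = (x + 4)^4, χ_{M2} = (x + 4)^4, χ_{M3} = (x - 3)^4, χ_{M4} = (x - 4)^3(x + 5), χ_{M5} = (x + 4)^4.

{M1, M2}: invariant factors x + 4, x + 4, (x + 4)^2.

{M3}: invariant factors (x - 3)^2, (x - 3)^2.

{M4}: invariant factors (x - 4)^3(x + 5).

{M5}: invariant factors (x + 4)^2, (x + 4)^2.

Matrices are similar if and only if their invariant-factor lists agree; the partition into similarity classes is {M1, M2}, {M3}, {M4}, {M5}.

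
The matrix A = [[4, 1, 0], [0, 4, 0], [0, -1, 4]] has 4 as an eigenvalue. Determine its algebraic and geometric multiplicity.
The characteristic polynomial is (x - 4)^3, so the factor x - 4 appears with exponent 3: the algebraic multiplicity is 3.

rank(A - 4I) = 1, so the eigenspace has dimension 3 - 1 = 2: the geometric multiplicity is 2.

Since 2 < 3, A is not diagonalizable.

algebraic multiplicity 3, geometric multiplicity 2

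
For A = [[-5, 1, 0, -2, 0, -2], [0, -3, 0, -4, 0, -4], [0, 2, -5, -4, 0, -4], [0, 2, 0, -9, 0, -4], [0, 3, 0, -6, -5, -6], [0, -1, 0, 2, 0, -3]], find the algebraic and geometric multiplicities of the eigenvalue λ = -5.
algebraic multiplicity 6, geometric multiplicity 5

The characteristic polynomial is (x + 5)^6, so the factor x + 5 appears with exponent 6: the algebraic multiplicity is 6.

rank(A + 5I) = 1, so the eigenspace has dimension 6 - 1 = 5: the geometric multiplicity is 5.

Since 5 < 6, A is not diagonalizable.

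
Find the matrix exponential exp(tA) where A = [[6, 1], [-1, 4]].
A has Jordan form J = [[5, 1], [0, 5]] with A = PJP^{-1}, so e^{tA} = P e^{tJ} P^{-1}.

For a Jordan block J_k(λ), e^{tJ_k(λ)} = e^{λt} · (I + tN + t^2 N^2/2! + ... + t^{k-1} N^{k-1}/(k-1)!) where N is the nilpotent superdiagonal part.

Assembling the blocks and conjugating back gives the entries of e^{tA} as shown above.

e^{tA} = [[(t + 1)*e^{5*t}, t*e^{5*t}], [-t*e^{5*t}, (1 - t)*e^{5*t}]]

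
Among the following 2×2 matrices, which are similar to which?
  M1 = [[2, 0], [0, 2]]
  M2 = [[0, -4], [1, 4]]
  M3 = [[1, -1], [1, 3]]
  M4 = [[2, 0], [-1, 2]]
2 classes: {M1}, {M2, M3, M4}

Characteristic polynomials: χ_{M1} = (x - 2)^2, χ_{M2} = (x - 2)^2, χ_{M3} = (x - 2)^2, χ_{M4} = (x - 2)^2.

{M1}: invariant factors x - 2, x - 2.

{M2, M3, M4}: invariant factors (x - 2)^2.

Matrices are similar if and only if their invariant-factor lists agree; the partition into similarity classes is {M1}, {M2, M3, M4}.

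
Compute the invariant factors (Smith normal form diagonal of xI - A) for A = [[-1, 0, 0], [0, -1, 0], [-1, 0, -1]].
The Jordan structure of A has elementary divisors (x + 1)^2, (x + 1). Arranging the block sizes at each eigenvalue in decreasing order and taking row products gives the invariant factors.

Invariant factors (smallest first, each dividing the next): x + 1, (x + 1)^2.

Check: the last factor (x + 1)^2 is the minimal polynomial, and the product (x + 1)^3 is the characteristic polynomial.

x + 1, (x + 1)^2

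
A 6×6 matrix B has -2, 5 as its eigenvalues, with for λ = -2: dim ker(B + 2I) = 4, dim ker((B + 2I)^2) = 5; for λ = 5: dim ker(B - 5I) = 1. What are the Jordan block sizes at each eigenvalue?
λ = -2: successive nullity increments [4, 1] count blocks of size ≥ k; block sizes are [2, 1, 1, 1].
λ = 5: successive nullity increments [1] count blocks of size ≥ k; block sizes are [1].

Jordan blocks: (-2, 2), (-2, 1), (-2, 1), (-2, 1), (5, 1)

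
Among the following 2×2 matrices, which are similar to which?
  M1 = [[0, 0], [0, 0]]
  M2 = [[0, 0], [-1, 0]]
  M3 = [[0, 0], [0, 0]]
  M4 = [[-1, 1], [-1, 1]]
2 classes: {M1, M3}, {M2, M4}

Characteristic polynomials: χ_{M1} = x^2, χ_{M2} = x^2, χ_{M3} = x^2, χ_{M4} = x^2.

{M1, M3}: invariant factors x, x.

{M2, M4}: invariant factors x^2.

Matrices are similar if and only if their invariant-factor lists agree; the partition into similarity classes is {M1, M3}, {M2, M4}.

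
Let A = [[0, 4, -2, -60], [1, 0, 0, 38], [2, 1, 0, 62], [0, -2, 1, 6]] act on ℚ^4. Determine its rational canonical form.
The invariant factors of A (the non-unit diagonal entries of the Smith normal form of xI - A over ℚ[x]) are (x - 4)(x - 2)(x^2 + 6), each dividing the next. The characteristic polynomial is their product, (x - 4)(x - 2)(x^2 + 6).

The rational canonical form is the block-diagonal matrix of companion matrices C(f_i):
R = [[0, 0, 0, -48], [1, 0, 0, 36], [0, 1, 0, -14], [0, 0, 1, 6]].

Note the characteristic polynomial does not split into linear factors over ℚ, so A has no Jordan form over ℚ; the rational canonical form exists over any field.

R = [[0, 0, 0, -48], [1, 0, 0, 36], [0, 1, 0, -14], [0, 0, 1, 6]]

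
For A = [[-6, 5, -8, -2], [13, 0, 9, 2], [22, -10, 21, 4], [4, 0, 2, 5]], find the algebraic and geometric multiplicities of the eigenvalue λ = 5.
algebraic multiplicity 4, geometric multiplicity 2

The characteristic polynomial is (x - 5)^4, so the factor x - 5 appears with exponent 4: the algebraic multiplicity is 4.

rank(A - 5I) = 2, so the eigenspace has dimension 4 - 2 = 2: the geometric multiplicity is 2.

Since 2 < 4, A is not diagonalizable.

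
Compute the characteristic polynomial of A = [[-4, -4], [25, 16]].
χ_A(x) = (x - 6)^2

xI - A = [[x + 4, 4], [-25, x - 16]].

Expanding det(xI - A) along the first row:
det(xI - A) = + (x + 4)·det([[x - 16]]) - (4)·det([[-25]]).

Evaluating gives χ_A(x) = x^2 - 12x + 36 = (x - 6)^2.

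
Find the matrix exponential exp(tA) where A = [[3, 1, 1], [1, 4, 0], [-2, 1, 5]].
e^{tA} = [[(1 - t)*e^{4*t}, t*e^{4*t}, t*e^{4*t}], [t*(2 - t)*e^{4*t}/2, (t^2 + 2)*e^{4*t}/2, t^2*e^{4*t}/2], [t*(t - 4)*e^{4*t}/2, t*(2 - t)*e^{4*t}/2, (-t^2/2 + t + 1)*e^{4*t}]]

A has Jordan form J = [[4, 1, 0], [0, 4, 1], [0, 0, 4]] with A = PJP^{-1}, so e^{tA} = P e^{tJ} P^{-1}.

For a Jordan block J_k(λ), e^{tJ_k(λ)} = e^{λt} · (I + tN + t^2 N^2/2! + ... + t^{k-1} N^{k-1}/(k-1)!) where N is the nilpotent superdiagonal part.

Assembling the blocks and conjugating back gives the entries of e^{tA} as shown above.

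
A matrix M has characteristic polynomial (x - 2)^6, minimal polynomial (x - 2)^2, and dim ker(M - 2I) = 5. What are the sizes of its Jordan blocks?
λ = 2: algebraic multiplicity 6 (exponent in χ_M), largest block size 2 (exponent in m_M), 5 blocks (geometric multiplicity). These force block sizes [2, 1, 1, 1, 1].

Jordan blocks: (2, 2), (2, 1), (2, 1), (2, 1), (2, 1)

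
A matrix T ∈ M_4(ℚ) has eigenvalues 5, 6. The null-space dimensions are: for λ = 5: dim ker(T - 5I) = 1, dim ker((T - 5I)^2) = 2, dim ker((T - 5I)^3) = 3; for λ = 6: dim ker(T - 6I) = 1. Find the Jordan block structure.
Jordan blocks: (5, 3), (6, 1)

λ = 5: successive nullity increments [1, 1, 1] count blocks of size ≥ k; block sizes are [3].
λ = 6: successive nullity increments [1] count blocks of size ≥ k; block sizes are [1].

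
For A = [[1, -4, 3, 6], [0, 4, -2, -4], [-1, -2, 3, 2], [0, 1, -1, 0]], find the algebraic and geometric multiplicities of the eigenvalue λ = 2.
The characteristic polynomial is (x - 2)^4, so the factor x - 2 appears with exponent 4: the algebraic multiplicity is 4.

rank(A - 2I) = 2, so the eigenspace has dimension 4 - 2 = 2: the geometric multiplicity is 2.

Since 2 < 4, A is not diagonalizable.

algebraic multiplicity 4, geometric multiplicity 2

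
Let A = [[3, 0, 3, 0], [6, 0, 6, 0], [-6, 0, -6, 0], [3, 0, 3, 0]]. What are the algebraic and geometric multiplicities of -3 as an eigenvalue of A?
The characteristic polynomial is x^3(x + 3), so the factor x + 3 appears with exponent 1: the algebraic multiplicity is 1.

rank(A + 3I) = 3, so the eigenspace has dimension 4 - 3 = 1: the geometric multiplicity is 1.

algebraic multiplicity 1, geometric multiplicity 1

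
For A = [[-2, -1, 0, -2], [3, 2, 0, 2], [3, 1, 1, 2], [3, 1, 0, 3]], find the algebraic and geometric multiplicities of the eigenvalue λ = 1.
The characteristic polynomial is (x - 1)^4, so the factor x - 1 appears with exponent 4: the algebraic multiplicity is 4.

rank(A - I) = 1, so the eigenspace has dimension 4 - 1 = 3: the geometric multiplicity is 3.

Since 3 < 4, A is not diagonalizable.

algebraic multiplicity 4, geometric multiplicity 3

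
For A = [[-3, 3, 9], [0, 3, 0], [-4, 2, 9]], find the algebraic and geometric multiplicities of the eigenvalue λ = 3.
algebraic multiplicity 3, geometric multiplicity 2

The characteristic polynomial is (x - 3)^3, so the factor x - 3 appears with exponent 3: the algebraic multiplicity is 3.

rank(A - 3I) = 1, so the eigenspace has dimension 3 - 1 = 2: the geometric multiplicity is 2.

Since 2 < 3, A is not diagonalizable.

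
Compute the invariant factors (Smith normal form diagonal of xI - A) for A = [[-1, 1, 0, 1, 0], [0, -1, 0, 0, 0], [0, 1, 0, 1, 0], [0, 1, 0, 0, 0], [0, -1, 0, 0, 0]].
The Jordan structure of A has elementary divisors (x + 1), (x + 1), x^2, x. Arranging the block sizes at each eigenvalue in decreasing order and taking row products gives the invariant factors.

Invariant factors (smallest first, each dividing the next): x(x + 1), x^2(x + 1).

Check: the last factor x^2(x + 1) is the minimal polynomial, and the product x^3(x + 1)^2 is the characteristic polynomial.

x(x + 1), x^2(x + 1)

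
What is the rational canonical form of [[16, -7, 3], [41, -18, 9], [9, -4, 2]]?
R = [[0, 0, 1], [1, 0, -4], [0, 1, 0]]

The invariant factors of A (the non-unit diagonal entries of the Smith normal form of xI - A over ℚ[x]) are x^3 + 4x - 1, each dividing the next. The characteristic polynomial is their product, x^3 + 4x - 1.

The rational canonical form is the block-diagonal matrix of companion matrices C(f_i):
R = [[0, 0, 1], [1, 0, -4], [0, 1, 0]].

Note the characteristic polynomial does not split into linear factors over ℚ, so A has no Jordan form over ℚ; the rational canonical form exists over any field.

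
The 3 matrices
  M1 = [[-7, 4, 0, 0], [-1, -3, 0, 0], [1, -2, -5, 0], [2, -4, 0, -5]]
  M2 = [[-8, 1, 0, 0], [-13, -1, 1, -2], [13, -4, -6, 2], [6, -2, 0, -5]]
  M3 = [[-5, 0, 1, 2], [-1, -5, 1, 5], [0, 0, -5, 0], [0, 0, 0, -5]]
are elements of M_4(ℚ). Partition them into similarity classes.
Characteristic polynomials: χ_{M1} = (x + 5)^4, χ_{M2} = (x + 5)^4, χ_{M3} = (x + 5)^4.

{M1}: invariant factors x + 5, x + 5, (x + 5)^2.

{M2, M3}: invariant factors x + 5, (x + 5)^3.

Matrices are similar if and only if their invariant-factor lists agree; the partition into similarity classes is {M1}, {M2, M3}.

2 classes: {M1}, {M2, M3}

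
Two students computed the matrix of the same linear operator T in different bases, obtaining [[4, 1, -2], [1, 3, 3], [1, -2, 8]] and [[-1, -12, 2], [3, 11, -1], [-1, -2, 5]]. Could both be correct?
Yes.

Two matrices over a field are similar if and only if they have the same invariant factors.

Both A and B have characteristic polynomial (x - 5)^3 and minimal polynomial (x - 5)^3. Computing further, both have invariant factors (x - 5)^3. Hence A and B are similar.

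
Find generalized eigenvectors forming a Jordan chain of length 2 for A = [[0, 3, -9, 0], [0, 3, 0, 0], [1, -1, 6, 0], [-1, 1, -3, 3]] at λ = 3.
We seek v_1 ∈ ker((A - 3I)^2) \ ker(A - 3I), then set v_{i+1} = (A - 3I) v_i.

One such chain is v_1 = [[0, 1, 0, 0]]^T, v_2 = [[3, 0, -1, 1]]^T. Check: (A - 3I) v_2 = [[0, 0, 0, 0]]^T = 0.

v_1 = [[0, 1, 0, 0]]^T, v_2 = [[3, 0, -1, 1]]^T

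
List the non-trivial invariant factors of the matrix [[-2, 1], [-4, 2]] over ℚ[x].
The Jordan structure of A has elementary divisors x^2. Arranging the block sizes at each eigenvalue in decreasing order and taking row products gives the invariant factors.

Invariant factors (smallest first, each dividing the next): x^2.

Check: the last factor x^2 is the minimal polynomial, and the product x^2 is the characteristic polynomial.

x^2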